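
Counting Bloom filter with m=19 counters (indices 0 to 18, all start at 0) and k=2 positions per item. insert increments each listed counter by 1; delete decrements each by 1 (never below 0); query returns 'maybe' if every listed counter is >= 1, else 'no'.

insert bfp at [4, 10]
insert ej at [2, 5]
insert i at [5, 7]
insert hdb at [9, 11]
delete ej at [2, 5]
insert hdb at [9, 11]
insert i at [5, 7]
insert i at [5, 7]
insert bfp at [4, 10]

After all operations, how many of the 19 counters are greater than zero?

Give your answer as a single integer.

Step 1: insert bfp at [4, 10] -> counters=[0,0,0,0,1,0,0,0,0,0,1,0,0,0,0,0,0,0,0]
Step 2: insert ej at [2, 5] -> counters=[0,0,1,0,1,1,0,0,0,0,1,0,0,0,0,0,0,0,0]
Step 3: insert i at [5, 7] -> counters=[0,0,1,0,1,2,0,1,0,0,1,0,0,0,0,0,0,0,0]
Step 4: insert hdb at [9, 11] -> counters=[0,0,1,0,1,2,0,1,0,1,1,1,0,0,0,0,0,0,0]
Step 5: delete ej at [2, 5] -> counters=[0,0,0,0,1,1,0,1,0,1,1,1,0,0,0,0,0,0,0]
Step 6: insert hdb at [9, 11] -> counters=[0,0,0,0,1,1,0,1,0,2,1,2,0,0,0,0,0,0,0]
Step 7: insert i at [5, 7] -> counters=[0,0,0,0,1,2,0,2,0,2,1,2,0,0,0,0,0,0,0]
Step 8: insert i at [5, 7] -> counters=[0,0,0,0,1,3,0,3,0,2,1,2,0,0,0,0,0,0,0]
Step 9: insert bfp at [4, 10] -> counters=[0,0,0,0,2,3,0,3,0,2,2,2,0,0,0,0,0,0,0]
Final counters=[0,0,0,0,2,3,0,3,0,2,2,2,0,0,0,0,0,0,0] -> 6 nonzero

Answer: 6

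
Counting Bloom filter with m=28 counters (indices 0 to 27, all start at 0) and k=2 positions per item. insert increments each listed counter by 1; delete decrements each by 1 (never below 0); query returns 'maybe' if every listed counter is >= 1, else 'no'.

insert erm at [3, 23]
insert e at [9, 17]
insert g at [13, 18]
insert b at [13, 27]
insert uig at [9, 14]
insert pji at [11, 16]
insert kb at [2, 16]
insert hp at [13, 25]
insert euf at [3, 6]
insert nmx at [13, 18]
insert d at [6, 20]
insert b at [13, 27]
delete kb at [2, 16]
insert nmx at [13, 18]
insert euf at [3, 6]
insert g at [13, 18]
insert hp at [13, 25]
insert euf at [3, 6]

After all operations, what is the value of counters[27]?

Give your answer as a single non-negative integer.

Step 1: insert erm at [3, 23] -> counters=[0,0,0,1,0,0,0,0,0,0,0,0,0,0,0,0,0,0,0,0,0,0,0,1,0,0,0,0]
Step 2: insert e at [9, 17] -> counters=[0,0,0,1,0,0,0,0,0,1,0,0,0,0,0,0,0,1,0,0,0,0,0,1,0,0,0,0]
Step 3: insert g at [13, 18] -> counters=[0,0,0,1,0,0,0,0,0,1,0,0,0,1,0,0,0,1,1,0,0,0,0,1,0,0,0,0]
Step 4: insert b at [13, 27] -> counters=[0,0,0,1,0,0,0,0,0,1,0,0,0,2,0,0,0,1,1,0,0,0,0,1,0,0,0,1]
Step 5: insert uig at [9, 14] -> counters=[0,0,0,1,0,0,0,0,0,2,0,0,0,2,1,0,0,1,1,0,0,0,0,1,0,0,0,1]
Step 6: insert pji at [11, 16] -> counters=[0,0,0,1,0,0,0,0,0,2,0,1,0,2,1,0,1,1,1,0,0,0,0,1,0,0,0,1]
Step 7: insert kb at [2, 16] -> counters=[0,0,1,1,0,0,0,0,0,2,0,1,0,2,1,0,2,1,1,0,0,0,0,1,0,0,0,1]
Step 8: insert hp at [13, 25] -> counters=[0,0,1,1,0,0,0,0,0,2,0,1,0,3,1,0,2,1,1,0,0,0,0,1,0,1,0,1]
Step 9: insert euf at [3, 6] -> counters=[0,0,1,2,0,0,1,0,0,2,0,1,0,3,1,0,2,1,1,0,0,0,0,1,0,1,0,1]
Step 10: insert nmx at [13, 18] -> counters=[0,0,1,2,0,0,1,0,0,2,0,1,0,4,1,0,2,1,2,0,0,0,0,1,0,1,0,1]
Step 11: insert d at [6, 20] -> counters=[0,0,1,2,0,0,2,0,0,2,0,1,0,4,1,0,2,1,2,0,1,0,0,1,0,1,0,1]
Step 12: insert b at [13, 27] -> counters=[0,0,1,2,0,0,2,0,0,2,0,1,0,5,1,0,2,1,2,0,1,0,0,1,0,1,0,2]
Step 13: delete kb at [2, 16] -> counters=[0,0,0,2,0,0,2,0,0,2,0,1,0,5,1,0,1,1,2,0,1,0,0,1,0,1,0,2]
Step 14: insert nmx at [13, 18] -> counters=[0,0,0,2,0,0,2,0,0,2,0,1,0,6,1,0,1,1,3,0,1,0,0,1,0,1,0,2]
Step 15: insert euf at [3, 6] -> counters=[0,0,0,3,0,0,3,0,0,2,0,1,0,6,1,0,1,1,3,0,1,0,0,1,0,1,0,2]
Step 16: insert g at [13, 18] -> counters=[0,0,0,3,0,0,3,0,0,2,0,1,0,7,1,0,1,1,4,0,1,0,0,1,0,1,0,2]
Step 17: insert hp at [13, 25] -> counters=[0,0,0,3,0,0,3,0,0,2,0,1,0,8,1,0,1,1,4,0,1,0,0,1,0,2,0,2]
Step 18: insert euf at [3, 6] -> counters=[0,0,0,4,0,0,4,0,0,2,0,1,0,8,1,0,1,1,4,0,1,0,0,1,0,2,0,2]
Final counters=[0,0,0,4,0,0,4,0,0,2,0,1,0,8,1,0,1,1,4,0,1,0,0,1,0,2,0,2] -> counters[27]=2

Answer: 2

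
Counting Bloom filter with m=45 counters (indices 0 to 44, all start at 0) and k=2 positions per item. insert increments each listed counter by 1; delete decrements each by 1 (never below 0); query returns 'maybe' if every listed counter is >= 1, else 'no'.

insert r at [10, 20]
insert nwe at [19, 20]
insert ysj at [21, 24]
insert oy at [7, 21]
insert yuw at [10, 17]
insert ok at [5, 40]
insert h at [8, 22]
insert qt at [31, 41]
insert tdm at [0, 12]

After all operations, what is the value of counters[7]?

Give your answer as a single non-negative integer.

Answer: 1

Derivation:
Step 1: insert r at [10, 20] -> counters=[0,0,0,0,0,0,0,0,0,0,1,0,0,0,0,0,0,0,0,0,1,0,0,0,0,0,0,0,0,0,0,0,0,0,0,0,0,0,0,0,0,0,0,0,0]
Step 2: insert nwe at [19, 20] -> counters=[0,0,0,0,0,0,0,0,0,0,1,0,0,0,0,0,0,0,0,1,2,0,0,0,0,0,0,0,0,0,0,0,0,0,0,0,0,0,0,0,0,0,0,0,0]
Step 3: insert ysj at [21, 24] -> counters=[0,0,0,0,0,0,0,0,0,0,1,0,0,0,0,0,0,0,0,1,2,1,0,0,1,0,0,0,0,0,0,0,0,0,0,0,0,0,0,0,0,0,0,0,0]
Step 4: insert oy at [7, 21] -> counters=[0,0,0,0,0,0,0,1,0,0,1,0,0,0,0,0,0,0,0,1,2,2,0,0,1,0,0,0,0,0,0,0,0,0,0,0,0,0,0,0,0,0,0,0,0]
Step 5: insert yuw at [10, 17] -> counters=[0,0,0,0,0,0,0,1,0,0,2,0,0,0,0,0,0,1,0,1,2,2,0,0,1,0,0,0,0,0,0,0,0,0,0,0,0,0,0,0,0,0,0,0,0]
Step 6: insert ok at [5, 40] -> counters=[0,0,0,0,0,1,0,1,0,0,2,0,0,0,0,0,0,1,0,1,2,2,0,0,1,0,0,0,0,0,0,0,0,0,0,0,0,0,0,0,1,0,0,0,0]
Step 7: insert h at [8, 22] -> counters=[0,0,0,0,0,1,0,1,1,0,2,0,0,0,0,0,0,1,0,1,2,2,1,0,1,0,0,0,0,0,0,0,0,0,0,0,0,0,0,0,1,0,0,0,0]
Step 8: insert qt at [31, 41] -> counters=[0,0,0,0,0,1,0,1,1,0,2,0,0,0,0,0,0,1,0,1,2,2,1,0,1,0,0,0,0,0,0,1,0,0,0,0,0,0,0,0,1,1,0,0,0]
Step 9: insert tdm at [0, 12] -> counters=[1,0,0,0,0,1,0,1,1,0,2,0,1,0,0,0,0,1,0,1,2,2,1,0,1,0,0,0,0,0,0,1,0,0,0,0,0,0,0,0,1,1,0,0,0]
Final counters=[1,0,0,0,0,1,0,1,1,0,2,0,1,0,0,0,0,1,0,1,2,2,1,0,1,0,0,0,0,0,0,1,0,0,0,0,0,0,0,0,1,1,0,0,0] -> counters[7]=1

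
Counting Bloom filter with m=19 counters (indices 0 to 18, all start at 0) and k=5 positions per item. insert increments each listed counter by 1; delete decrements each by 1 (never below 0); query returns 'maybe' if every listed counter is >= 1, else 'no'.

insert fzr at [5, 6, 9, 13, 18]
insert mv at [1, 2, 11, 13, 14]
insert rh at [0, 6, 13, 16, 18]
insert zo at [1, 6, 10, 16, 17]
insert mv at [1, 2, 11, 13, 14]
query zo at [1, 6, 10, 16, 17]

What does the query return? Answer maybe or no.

Answer: maybe

Derivation:
Step 1: insert fzr at [5, 6, 9, 13, 18] -> counters=[0,0,0,0,0,1,1,0,0,1,0,0,0,1,0,0,0,0,1]
Step 2: insert mv at [1, 2, 11, 13, 14] -> counters=[0,1,1,0,0,1,1,0,0,1,0,1,0,2,1,0,0,0,1]
Step 3: insert rh at [0, 6, 13, 16, 18] -> counters=[1,1,1,0,0,1,2,0,0,1,0,1,0,3,1,0,1,0,2]
Step 4: insert zo at [1, 6, 10, 16, 17] -> counters=[1,2,1,0,0,1,3,0,0,1,1,1,0,3,1,0,2,1,2]
Step 5: insert mv at [1, 2, 11, 13, 14] -> counters=[1,3,2,0,0,1,3,0,0,1,1,2,0,4,2,0,2,1,2]
Query zo: check counters[1]=3 counters[6]=3 counters[10]=1 counters[16]=2 counters[17]=1 -> maybe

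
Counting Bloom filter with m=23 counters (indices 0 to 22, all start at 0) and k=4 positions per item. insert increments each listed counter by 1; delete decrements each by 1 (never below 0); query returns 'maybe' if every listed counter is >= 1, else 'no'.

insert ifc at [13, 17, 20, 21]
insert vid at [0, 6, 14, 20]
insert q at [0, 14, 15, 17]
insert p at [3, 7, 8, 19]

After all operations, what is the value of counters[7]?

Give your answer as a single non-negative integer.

Step 1: insert ifc at [13, 17, 20, 21] -> counters=[0,0,0,0,0,0,0,0,0,0,0,0,0,1,0,0,0,1,0,0,1,1,0]
Step 2: insert vid at [0, 6, 14, 20] -> counters=[1,0,0,0,0,0,1,0,0,0,0,0,0,1,1,0,0,1,0,0,2,1,0]
Step 3: insert q at [0, 14, 15, 17] -> counters=[2,0,0,0,0,0,1,0,0,0,0,0,0,1,2,1,0,2,0,0,2,1,0]
Step 4: insert p at [3, 7, 8, 19] -> counters=[2,0,0,1,0,0,1,1,1,0,0,0,0,1,2,1,0,2,0,1,2,1,0]
Final counters=[2,0,0,1,0,0,1,1,1,0,0,0,0,1,2,1,0,2,0,1,2,1,0] -> counters[7]=1

Answer: 1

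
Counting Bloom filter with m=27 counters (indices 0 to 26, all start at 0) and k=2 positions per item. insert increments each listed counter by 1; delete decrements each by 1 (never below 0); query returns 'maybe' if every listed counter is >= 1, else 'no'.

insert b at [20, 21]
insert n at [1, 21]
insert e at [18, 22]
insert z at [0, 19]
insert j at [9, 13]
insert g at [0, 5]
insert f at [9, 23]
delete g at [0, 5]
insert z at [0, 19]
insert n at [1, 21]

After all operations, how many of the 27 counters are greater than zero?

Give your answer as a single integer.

Step 1: insert b at [20, 21] -> counters=[0,0,0,0,0,0,0,0,0,0,0,0,0,0,0,0,0,0,0,0,1,1,0,0,0,0,0]
Step 2: insert n at [1, 21] -> counters=[0,1,0,0,0,0,0,0,0,0,0,0,0,0,0,0,0,0,0,0,1,2,0,0,0,0,0]
Step 3: insert e at [18, 22] -> counters=[0,1,0,0,0,0,0,0,0,0,0,0,0,0,0,0,0,0,1,0,1,2,1,0,0,0,0]
Step 4: insert z at [0, 19] -> counters=[1,1,0,0,0,0,0,0,0,0,0,0,0,0,0,0,0,0,1,1,1,2,1,0,0,0,0]
Step 5: insert j at [9, 13] -> counters=[1,1,0,0,0,0,0,0,0,1,0,0,0,1,0,0,0,0,1,1,1,2,1,0,0,0,0]
Step 6: insert g at [0, 5] -> counters=[2,1,0,0,0,1,0,0,0,1,0,0,0,1,0,0,0,0,1,1,1,2,1,0,0,0,0]
Step 7: insert f at [9, 23] -> counters=[2,1,0,0,0,1,0,0,0,2,0,0,0,1,0,0,0,0,1,1,1,2,1,1,0,0,0]
Step 8: delete g at [0, 5] -> counters=[1,1,0,0,0,0,0,0,0,2,0,0,0,1,0,0,0,0,1,1,1,2,1,1,0,0,0]
Step 9: insert z at [0, 19] -> counters=[2,1,0,0,0,0,0,0,0,2,0,0,0,1,0,0,0,0,1,2,1,2,1,1,0,0,0]
Step 10: insert n at [1, 21] -> counters=[2,2,0,0,0,0,0,0,0,2,0,0,0,1,0,0,0,0,1,2,1,3,1,1,0,0,0]
Final counters=[2,2,0,0,0,0,0,0,0,2,0,0,0,1,0,0,0,0,1,2,1,3,1,1,0,0,0] -> 10 nonzero

Answer: 10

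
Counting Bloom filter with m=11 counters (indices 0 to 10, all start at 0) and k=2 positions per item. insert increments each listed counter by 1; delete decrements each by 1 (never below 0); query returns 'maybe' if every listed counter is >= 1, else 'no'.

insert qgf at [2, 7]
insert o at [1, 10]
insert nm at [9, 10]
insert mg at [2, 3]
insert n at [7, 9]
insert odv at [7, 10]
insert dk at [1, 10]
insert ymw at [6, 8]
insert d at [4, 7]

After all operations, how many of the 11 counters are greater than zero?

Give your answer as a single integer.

Answer: 9

Derivation:
Step 1: insert qgf at [2, 7] -> counters=[0,0,1,0,0,0,0,1,0,0,0]
Step 2: insert o at [1, 10] -> counters=[0,1,1,0,0,0,0,1,0,0,1]
Step 3: insert nm at [9, 10] -> counters=[0,1,1,0,0,0,0,1,0,1,2]
Step 4: insert mg at [2, 3] -> counters=[0,1,2,1,0,0,0,1,0,1,2]
Step 5: insert n at [7, 9] -> counters=[0,1,2,1,0,0,0,2,0,2,2]
Step 6: insert odv at [7, 10] -> counters=[0,1,2,1,0,0,0,3,0,2,3]
Step 7: insert dk at [1, 10] -> counters=[0,2,2,1,0,0,0,3,0,2,4]
Step 8: insert ymw at [6, 8] -> counters=[0,2,2,1,0,0,1,3,1,2,4]
Step 9: insert d at [4, 7] -> counters=[0,2,2,1,1,0,1,4,1,2,4]
Final counters=[0,2,2,1,1,0,1,4,1,2,4] -> 9 nonzero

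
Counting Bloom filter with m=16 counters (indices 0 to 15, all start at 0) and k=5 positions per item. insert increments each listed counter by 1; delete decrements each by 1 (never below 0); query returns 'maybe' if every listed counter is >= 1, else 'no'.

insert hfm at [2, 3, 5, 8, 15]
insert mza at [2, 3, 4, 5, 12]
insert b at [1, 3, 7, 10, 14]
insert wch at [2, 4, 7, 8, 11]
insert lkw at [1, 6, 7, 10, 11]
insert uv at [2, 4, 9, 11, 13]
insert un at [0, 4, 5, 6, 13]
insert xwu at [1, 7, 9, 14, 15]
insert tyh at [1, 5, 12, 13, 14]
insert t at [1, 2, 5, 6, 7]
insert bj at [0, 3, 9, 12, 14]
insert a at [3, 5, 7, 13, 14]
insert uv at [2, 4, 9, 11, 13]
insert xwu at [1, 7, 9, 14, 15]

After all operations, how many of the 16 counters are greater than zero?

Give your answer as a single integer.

Step 1: insert hfm at [2, 3, 5, 8, 15] -> counters=[0,0,1,1,0,1,0,0,1,0,0,0,0,0,0,1]
Step 2: insert mza at [2, 3, 4, 5, 12] -> counters=[0,0,2,2,1,2,0,0,1,0,0,0,1,0,0,1]
Step 3: insert b at [1, 3, 7, 10, 14] -> counters=[0,1,2,3,1,2,0,1,1,0,1,0,1,0,1,1]
Step 4: insert wch at [2, 4, 7, 8, 11] -> counters=[0,1,3,3,2,2,0,2,2,0,1,1,1,0,1,1]
Step 5: insert lkw at [1, 6, 7, 10, 11] -> counters=[0,2,3,3,2,2,1,3,2,0,2,2,1,0,1,1]
Step 6: insert uv at [2, 4, 9, 11, 13] -> counters=[0,2,4,3,3,2,1,3,2,1,2,3,1,1,1,1]
Step 7: insert un at [0, 4, 5, 6, 13] -> counters=[1,2,4,3,4,3,2,3,2,1,2,3,1,2,1,1]
Step 8: insert xwu at [1, 7, 9, 14, 15] -> counters=[1,3,4,3,4,3,2,4,2,2,2,3,1,2,2,2]
Step 9: insert tyh at [1, 5, 12, 13, 14] -> counters=[1,4,4,3,4,4,2,4,2,2,2,3,2,3,3,2]
Step 10: insert t at [1, 2, 5, 6, 7] -> counters=[1,5,5,3,4,5,3,5,2,2,2,3,2,3,3,2]
Step 11: insert bj at [0, 3, 9, 12, 14] -> counters=[2,5,5,4,4,5,3,5,2,3,2,3,3,3,4,2]
Step 12: insert a at [3, 5, 7, 13, 14] -> counters=[2,5,5,5,4,6,3,6,2,3,2,3,3,4,5,2]
Step 13: insert uv at [2, 4, 9, 11, 13] -> counters=[2,5,6,5,5,6,3,6,2,4,2,4,3,5,5,2]
Step 14: insert xwu at [1, 7, 9, 14, 15] -> counters=[2,6,6,5,5,6,3,7,2,5,2,4,3,5,6,3]
Final counters=[2,6,6,5,5,6,3,7,2,5,2,4,3,5,6,3] -> 16 nonzero

Answer: 16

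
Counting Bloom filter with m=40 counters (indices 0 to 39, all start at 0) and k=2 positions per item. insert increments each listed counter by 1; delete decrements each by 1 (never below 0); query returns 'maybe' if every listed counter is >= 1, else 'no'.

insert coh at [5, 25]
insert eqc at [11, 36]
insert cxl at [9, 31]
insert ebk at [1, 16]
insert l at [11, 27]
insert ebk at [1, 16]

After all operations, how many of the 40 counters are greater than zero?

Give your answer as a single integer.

Answer: 9

Derivation:
Step 1: insert coh at [5, 25] -> counters=[0,0,0,0,0,1,0,0,0,0,0,0,0,0,0,0,0,0,0,0,0,0,0,0,0,1,0,0,0,0,0,0,0,0,0,0,0,0,0,0]
Step 2: insert eqc at [11, 36] -> counters=[0,0,0,0,0,1,0,0,0,0,0,1,0,0,0,0,0,0,0,0,0,0,0,0,0,1,0,0,0,0,0,0,0,0,0,0,1,0,0,0]
Step 3: insert cxl at [9, 31] -> counters=[0,0,0,0,0,1,0,0,0,1,0,1,0,0,0,0,0,0,0,0,0,0,0,0,0,1,0,0,0,0,0,1,0,0,0,0,1,0,0,0]
Step 4: insert ebk at [1, 16] -> counters=[0,1,0,0,0,1,0,0,0,1,0,1,0,0,0,0,1,0,0,0,0,0,0,0,0,1,0,0,0,0,0,1,0,0,0,0,1,0,0,0]
Step 5: insert l at [11, 27] -> counters=[0,1,0,0,0,1,0,0,0,1,0,2,0,0,0,0,1,0,0,0,0,0,0,0,0,1,0,1,0,0,0,1,0,0,0,0,1,0,0,0]
Step 6: insert ebk at [1, 16] -> counters=[0,2,0,0,0,1,0,0,0,1,0,2,0,0,0,0,2,0,0,0,0,0,0,0,0,1,0,1,0,0,0,1,0,0,0,0,1,0,0,0]
Final counters=[0,2,0,0,0,1,0,0,0,1,0,2,0,0,0,0,2,0,0,0,0,0,0,0,0,1,0,1,0,0,0,1,0,0,0,0,1,0,0,0] -> 9 nonzero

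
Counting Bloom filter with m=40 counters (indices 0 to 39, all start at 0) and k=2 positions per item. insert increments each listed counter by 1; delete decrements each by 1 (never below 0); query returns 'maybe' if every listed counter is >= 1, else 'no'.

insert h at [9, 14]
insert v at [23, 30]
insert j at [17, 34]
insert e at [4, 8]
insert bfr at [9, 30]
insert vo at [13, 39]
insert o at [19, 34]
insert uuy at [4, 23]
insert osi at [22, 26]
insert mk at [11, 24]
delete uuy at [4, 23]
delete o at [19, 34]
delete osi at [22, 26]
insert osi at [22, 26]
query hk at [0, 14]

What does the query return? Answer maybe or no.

Answer: no

Derivation:
Step 1: insert h at [9, 14] -> counters=[0,0,0,0,0,0,0,0,0,1,0,0,0,0,1,0,0,0,0,0,0,0,0,0,0,0,0,0,0,0,0,0,0,0,0,0,0,0,0,0]
Step 2: insert v at [23, 30] -> counters=[0,0,0,0,0,0,0,0,0,1,0,0,0,0,1,0,0,0,0,0,0,0,0,1,0,0,0,0,0,0,1,0,0,0,0,0,0,0,0,0]
Step 3: insert j at [17, 34] -> counters=[0,0,0,0,0,0,0,0,0,1,0,0,0,0,1,0,0,1,0,0,0,0,0,1,0,0,0,0,0,0,1,0,0,0,1,0,0,0,0,0]
Step 4: insert e at [4, 8] -> counters=[0,0,0,0,1,0,0,0,1,1,0,0,0,0,1,0,0,1,0,0,0,0,0,1,0,0,0,0,0,0,1,0,0,0,1,0,0,0,0,0]
Step 5: insert bfr at [9, 30] -> counters=[0,0,0,0,1,0,0,0,1,2,0,0,0,0,1,0,0,1,0,0,0,0,0,1,0,0,0,0,0,0,2,0,0,0,1,0,0,0,0,0]
Step 6: insert vo at [13, 39] -> counters=[0,0,0,0,1,0,0,0,1,2,0,0,0,1,1,0,0,1,0,0,0,0,0,1,0,0,0,0,0,0,2,0,0,0,1,0,0,0,0,1]
Step 7: insert o at [19, 34] -> counters=[0,0,0,0,1,0,0,0,1,2,0,0,0,1,1,0,0,1,0,1,0,0,0,1,0,0,0,0,0,0,2,0,0,0,2,0,0,0,0,1]
Step 8: insert uuy at [4, 23] -> counters=[0,0,0,0,2,0,0,0,1,2,0,0,0,1,1,0,0,1,0,1,0,0,0,2,0,0,0,0,0,0,2,0,0,0,2,0,0,0,0,1]
Step 9: insert osi at [22, 26] -> counters=[0,0,0,0,2,0,0,0,1,2,0,0,0,1,1,0,0,1,0,1,0,0,1,2,0,0,1,0,0,0,2,0,0,0,2,0,0,0,0,1]
Step 10: insert mk at [11, 24] -> counters=[0,0,0,0,2,0,0,0,1,2,0,1,0,1,1,0,0,1,0,1,0,0,1,2,1,0,1,0,0,0,2,0,0,0,2,0,0,0,0,1]
Step 11: delete uuy at [4, 23] -> counters=[0,0,0,0,1,0,0,0,1,2,0,1,0,1,1,0,0,1,0,1,0,0,1,1,1,0,1,0,0,0,2,0,0,0,2,0,0,0,0,1]
Step 12: delete o at [19, 34] -> counters=[0,0,0,0,1,0,0,0,1,2,0,1,0,1,1,0,0,1,0,0,0,0,1,1,1,0,1,0,0,0,2,0,0,0,1,0,0,0,0,1]
Step 13: delete osi at [22, 26] -> counters=[0,0,0,0,1,0,0,0,1,2,0,1,0,1,1,0,0,1,0,0,0,0,0,1,1,0,0,0,0,0,2,0,0,0,1,0,0,0,0,1]
Step 14: insert osi at [22, 26] -> counters=[0,0,0,0,1,0,0,0,1,2,0,1,0,1,1,0,0,1,0,0,0,0,1,1,1,0,1,0,0,0,2,0,0,0,1,0,0,0,0,1]
Query hk: check counters[0]=0 counters[14]=1 -> no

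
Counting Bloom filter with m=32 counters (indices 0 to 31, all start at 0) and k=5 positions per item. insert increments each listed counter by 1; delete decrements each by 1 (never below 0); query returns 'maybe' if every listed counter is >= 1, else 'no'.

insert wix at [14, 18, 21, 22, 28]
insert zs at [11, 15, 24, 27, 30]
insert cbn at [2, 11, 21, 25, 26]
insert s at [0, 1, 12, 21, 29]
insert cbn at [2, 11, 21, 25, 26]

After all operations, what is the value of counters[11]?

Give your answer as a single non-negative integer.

Answer: 3

Derivation:
Step 1: insert wix at [14, 18, 21, 22, 28] -> counters=[0,0,0,0,0,0,0,0,0,0,0,0,0,0,1,0,0,0,1,0,0,1,1,0,0,0,0,0,1,0,0,0]
Step 2: insert zs at [11, 15, 24, 27, 30] -> counters=[0,0,0,0,0,0,0,0,0,0,0,1,0,0,1,1,0,0,1,0,0,1,1,0,1,0,0,1,1,0,1,0]
Step 3: insert cbn at [2, 11, 21, 25, 26] -> counters=[0,0,1,0,0,0,0,0,0,0,0,2,0,0,1,1,0,0,1,0,0,2,1,0,1,1,1,1,1,0,1,0]
Step 4: insert s at [0, 1, 12, 21, 29] -> counters=[1,1,1,0,0,0,0,0,0,0,0,2,1,0,1,1,0,0,1,0,0,3,1,0,1,1,1,1,1,1,1,0]
Step 5: insert cbn at [2, 11, 21, 25, 26] -> counters=[1,1,2,0,0,0,0,0,0,0,0,3,1,0,1,1,0,0,1,0,0,4,1,0,1,2,2,1,1,1,1,0]
Final counters=[1,1,2,0,0,0,0,0,0,0,0,3,1,0,1,1,0,0,1,0,0,4,1,0,1,2,2,1,1,1,1,0] -> counters[11]=3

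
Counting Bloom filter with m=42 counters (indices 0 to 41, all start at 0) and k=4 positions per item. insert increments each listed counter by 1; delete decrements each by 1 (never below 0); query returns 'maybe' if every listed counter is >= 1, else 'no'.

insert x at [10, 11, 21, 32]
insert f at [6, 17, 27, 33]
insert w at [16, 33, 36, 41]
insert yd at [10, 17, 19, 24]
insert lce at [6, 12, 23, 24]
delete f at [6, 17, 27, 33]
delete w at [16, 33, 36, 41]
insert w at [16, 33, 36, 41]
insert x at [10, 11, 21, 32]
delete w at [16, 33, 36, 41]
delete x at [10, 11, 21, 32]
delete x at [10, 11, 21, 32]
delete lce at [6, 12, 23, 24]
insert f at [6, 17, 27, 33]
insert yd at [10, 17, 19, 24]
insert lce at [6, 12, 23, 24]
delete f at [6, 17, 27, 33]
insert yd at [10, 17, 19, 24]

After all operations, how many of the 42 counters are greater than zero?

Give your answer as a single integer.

Step 1: insert x at [10, 11, 21, 32] -> counters=[0,0,0,0,0,0,0,0,0,0,1,1,0,0,0,0,0,0,0,0,0,1,0,0,0,0,0,0,0,0,0,0,1,0,0,0,0,0,0,0,0,0]
Step 2: insert f at [6, 17, 27, 33] -> counters=[0,0,0,0,0,0,1,0,0,0,1,1,0,0,0,0,0,1,0,0,0,1,0,0,0,0,0,1,0,0,0,0,1,1,0,0,0,0,0,0,0,0]
Step 3: insert w at [16, 33, 36, 41] -> counters=[0,0,0,0,0,0,1,0,0,0,1,1,0,0,0,0,1,1,0,0,0,1,0,0,0,0,0,1,0,0,0,0,1,2,0,0,1,0,0,0,0,1]
Step 4: insert yd at [10, 17, 19, 24] -> counters=[0,0,0,0,0,0,1,0,0,0,2,1,0,0,0,0,1,2,0,1,0,1,0,0,1,0,0,1,0,0,0,0,1,2,0,0,1,0,0,0,0,1]
Step 5: insert lce at [6, 12, 23, 24] -> counters=[0,0,0,0,0,0,2,0,0,0,2,1,1,0,0,0,1,2,0,1,0,1,0,1,2,0,0,1,0,0,0,0,1,2,0,0,1,0,0,0,0,1]
Step 6: delete f at [6, 17, 27, 33] -> counters=[0,0,0,0,0,0,1,0,0,0,2,1,1,0,0,0,1,1,0,1,0,1,0,1,2,0,0,0,0,0,0,0,1,1,0,0,1,0,0,0,0,1]
Step 7: delete w at [16, 33, 36, 41] -> counters=[0,0,0,0,0,0,1,0,0,0,2,1,1,0,0,0,0,1,0,1,0,1,0,1,2,0,0,0,0,0,0,0,1,0,0,0,0,0,0,0,0,0]
Step 8: insert w at [16, 33, 36, 41] -> counters=[0,0,0,0,0,0,1,0,0,0,2,1,1,0,0,0,1,1,0,1,0,1,0,1,2,0,0,0,0,0,0,0,1,1,0,0,1,0,0,0,0,1]
Step 9: insert x at [10, 11, 21, 32] -> counters=[0,0,0,0,0,0,1,0,0,0,3,2,1,0,0,0,1,1,0,1,0,2,0,1,2,0,0,0,0,0,0,0,2,1,0,0,1,0,0,0,0,1]
Step 10: delete w at [16, 33, 36, 41] -> counters=[0,0,0,0,0,0,1,0,0,0,3,2,1,0,0,0,0,1,0,1,0,2,0,1,2,0,0,0,0,0,0,0,2,0,0,0,0,0,0,0,0,0]
Step 11: delete x at [10, 11, 21, 32] -> counters=[0,0,0,0,0,0,1,0,0,0,2,1,1,0,0,0,0,1,0,1,0,1,0,1,2,0,0,0,0,0,0,0,1,0,0,0,0,0,0,0,0,0]
Step 12: delete x at [10, 11, 21, 32] -> counters=[0,0,0,0,0,0,1,0,0,0,1,0,1,0,0,0,0,1,0,1,0,0,0,1,2,0,0,0,0,0,0,0,0,0,0,0,0,0,0,0,0,0]
Step 13: delete lce at [6, 12, 23, 24] -> counters=[0,0,0,0,0,0,0,0,0,0,1,0,0,0,0,0,0,1,0,1,0,0,0,0,1,0,0,0,0,0,0,0,0,0,0,0,0,0,0,0,0,0]
Step 14: insert f at [6, 17, 27, 33] -> counters=[0,0,0,0,0,0,1,0,0,0,1,0,0,0,0,0,0,2,0,1,0,0,0,0,1,0,0,1,0,0,0,0,0,1,0,0,0,0,0,0,0,0]
Step 15: insert yd at [10, 17, 19, 24] -> counters=[0,0,0,0,0,0,1,0,0,0,2,0,0,0,0,0,0,3,0,2,0,0,0,0,2,0,0,1,0,0,0,0,0,1,0,0,0,0,0,0,0,0]
Step 16: insert lce at [6, 12, 23, 24] -> counters=[0,0,0,0,0,0,2,0,0,0,2,0,1,0,0,0,0,3,0,2,0,0,0,1,3,0,0,1,0,0,0,0,0,1,0,0,0,0,0,0,0,0]
Step 17: delete f at [6, 17, 27, 33] -> counters=[0,0,0,0,0,0,1,0,0,0,2,0,1,0,0,0,0,2,0,2,0,0,0,1,3,0,0,0,0,0,0,0,0,0,0,0,0,0,0,0,0,0]
Step 18: insert yd at [10, 17, 19, 24] -> counters=[0,0,0,0,0,0,1,0,0,0,3,0,1,0,0,0,0,3,0,3,0,0,0,1,4,0,0,0,0,0,0,0,0,0,0,0,0,0,0,0,0,0]
Final counters=[0,0,0,0,0,0,1,0,0,0,3,0,1,0,0,0,0,3,0,3,0,0,0,1,4,0,0,0,0,0,0,0,0,0,0,0,0,0,0,0,0,0] -> 7 nonzero

Answer: 7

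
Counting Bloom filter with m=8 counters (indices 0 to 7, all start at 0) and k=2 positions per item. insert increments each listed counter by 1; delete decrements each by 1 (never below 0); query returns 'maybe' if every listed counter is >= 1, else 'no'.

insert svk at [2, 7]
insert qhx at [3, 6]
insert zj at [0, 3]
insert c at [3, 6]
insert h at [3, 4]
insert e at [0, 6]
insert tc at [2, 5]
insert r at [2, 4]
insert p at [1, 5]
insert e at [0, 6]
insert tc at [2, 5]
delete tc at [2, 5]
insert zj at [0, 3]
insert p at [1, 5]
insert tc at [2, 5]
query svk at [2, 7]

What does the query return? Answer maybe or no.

Step 1: insert svk at [2, 7] -> counters=[0,0,1,0,0,0,0,1]
Step 2: insert qhx at [3, 6] -> counters=[0,0,1,1,0,0,1,1]
Step 3: insert zj at [0, 3] -> counters=[1,0,1,2,0,0,1,1]
Step 4: insert c at [3, 6] -> counters=[1,0,1,3,0,0,2,1]
Step 5: insert h at [3, 4] -> counters=[1,0,1,4,1,0,2,1]
Step 6: insert e at [0, 6] -> counters=[2,0,1,4,1,0,3,1]
Step 7: insert tc at [2, 5] -> counters=[2,0,2,4,1,1,3,1]
Step 8: insert r at [2, 4] -> counters=[2,0,3,4,2,1,3,1]
Step 9: insert p at [1, 5] -> counters=[2,1,3,4,2,2,3,1]
Step 10: insert e at [0, 6] -> counters=[3,1,3,4,2,2,4,1]
Step 11: insert tc at [2, 5] -> counters=[3,1,4,4,2,3,4,1]
Step 12: delete tc at [2, 5] -> counters=[3,1,3,4,2,2,4,1]
Step 13: insert zj at [0, 3] -> counters=[4,1,3,5,2,2,4,1]
Step 14: insert p at [1, 5] -> counters=[4,2,3,5,2,3,4,1]
Step 15: insert tc at [2, 5] -> counters=[4,2,4,5,2,4,4,1]
Query svk: check counters[2]=4 counters[7]=1 -> maybe

Answer: maybe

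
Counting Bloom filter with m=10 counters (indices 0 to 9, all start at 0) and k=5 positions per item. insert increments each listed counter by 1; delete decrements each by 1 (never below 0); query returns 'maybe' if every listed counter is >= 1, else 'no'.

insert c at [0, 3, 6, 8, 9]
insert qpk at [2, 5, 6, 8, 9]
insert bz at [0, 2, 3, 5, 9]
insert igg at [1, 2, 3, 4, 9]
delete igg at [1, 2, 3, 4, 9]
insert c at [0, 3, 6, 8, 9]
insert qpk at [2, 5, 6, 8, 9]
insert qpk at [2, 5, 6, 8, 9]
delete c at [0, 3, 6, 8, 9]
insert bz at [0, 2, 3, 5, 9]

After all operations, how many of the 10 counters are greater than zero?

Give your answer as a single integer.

Step 1: insert c at [0, 3, 6, 8, 9] -> counters=[1,0,0,1,0,0,1,0,1,1]
Step 2: insert qpk at [2, 5, 6, 8, 9] -> counters=[1,0,1,1,0,1,2,0,2,2]
Step 3: insert bz at [0, 2, 3, 5, 9] -> counters=[2,0,2,2,0,2,2,0,2,3]
Step 4: insert igg at [1, 2, 3, 4, 9] -> counters=[2,1,3,3,1,2,2,0,2,4]
Step 5: delete igg at [1, 2, 3, 4, 9] -> counters=[2,0,2,2,0,2,2,0,2,3]
Step 6: insert c at [0, 3, 6, 8, 9] -> counters=[3,0,2,3,0,2,3,0,3,4]
Step 7: insert qpk at [2, 5, 6, 8, 9] -> counters=[3,0,3,3,0,3,4,0,4,5]
Step 8: insert qpk at [2, 5, 6, 8, 9] -> counters=[3,0,4,3,0,4,5,0,5,6]
Step 9: delete c at [0, 3, 6, 8, 9] -> counters=[2,0,4,2,0,4,4,0,4,5]
Step 10: insert bz at [0, 2, 3, 5, 9] -> counters=[3,0,5,3,0,5,4,0,4,6]
Final counters=[3,0,5,3,0,5,4,0,4,6] -> 7 nonzero

Answer: 7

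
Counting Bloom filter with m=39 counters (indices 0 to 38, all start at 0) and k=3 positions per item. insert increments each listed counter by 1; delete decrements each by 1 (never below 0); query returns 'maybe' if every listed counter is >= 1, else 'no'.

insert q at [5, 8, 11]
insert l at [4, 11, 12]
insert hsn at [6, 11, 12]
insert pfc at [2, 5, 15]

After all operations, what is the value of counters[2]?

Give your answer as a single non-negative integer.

Step 1: insert q at [5, 8, 11] -> counters=[0,0,0,0,0,1,0,0,1,0,0,1,0,0,0,0,0,0,0,0,0,0,0,0,0,0,0,0,0,0,0,0,0,0,0,0,0,0,0]
Step 2: insert l at [4, 11, 12] -> counters=[0,0,0,0,1,1,0,0,1,0,0,2,1,0,0,0,0,0,0,0,0,0,0,0,0,0,0,0,0,0,0,0,0,0,0,0,0,0,0]
Step 3: insert hsn at [6, 11, 12] -> counters=[0,0,0,0,1,1,1,0,1,0,0,3,2,0,0,0,0,0,0,0,0,0,0,0,0,0,0,0,0,0,0,0,0,0,0,0,0,0,0]
Step 4: insert pfc at [2, 5, 15] -> counters=[0,0,1,0,1,2,1,0,1,0,0,3,2,0,0,1,0,0,0,0,0,0,0,0,0,0,0,0,0,0,0,0,0,0,0,0,0,0,0]
Final counters=[0,0,1,0,1,2,1,0,1,0,0,3,2,0,0,1,0,0,0,0,0,0,0,0,0,0,0,0,0,0,0,0,0,0,0,0,0,0,0] -> counters[2]=1

Answer: 1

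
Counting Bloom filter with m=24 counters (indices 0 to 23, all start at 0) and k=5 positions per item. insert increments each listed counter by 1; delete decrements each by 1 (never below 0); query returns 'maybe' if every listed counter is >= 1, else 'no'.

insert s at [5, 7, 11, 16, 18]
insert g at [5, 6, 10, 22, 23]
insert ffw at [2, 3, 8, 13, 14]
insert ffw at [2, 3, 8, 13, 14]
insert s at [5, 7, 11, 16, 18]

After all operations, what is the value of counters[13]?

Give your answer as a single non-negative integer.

Answer: 2

Derivation:
Step 1: insert s at [5, 7, 11, 16, 18] -> counters=[0,0,0,0,0,1,0,1,0,0,0,1,0,0,0,0,1,0,1,0,0,0,0,0]
Step 2: insert g at [5, 6, 10, 22, 23] -> counters=[0,0,0,0,0,2,1,1,0,0,1,1,0,0,0,0,1,0,1,0,0,0,1,1]
Step 3: insert ffw at [2, 3, 8, 13, 14] -> counters=[0,0,1,1,0,2,1,1,1,0,1,1,0,1,1,0,1,0,1,0,0,0,1,1]
Step 4: insert ffw at [2, 3, 8, 13, 14] -> counters=[0,0,2,2,0,2,1,1,2,0,1,1,0,2,2,0,1,0,1,0,0,0,1,1]
Step 5: insert s at [5, 7, 11, 16, 18] -> counters=[0,0,2,2,0,3,1,2,2,0,1,2,0,2,2,0,2,0,2,0,0,0,1,1]
Final counters=[0,0,2,2,0,3,1,2,2,0,1,2,0,2,2,0,2,0,2,0,0,0,1,1] -> counters[13]=2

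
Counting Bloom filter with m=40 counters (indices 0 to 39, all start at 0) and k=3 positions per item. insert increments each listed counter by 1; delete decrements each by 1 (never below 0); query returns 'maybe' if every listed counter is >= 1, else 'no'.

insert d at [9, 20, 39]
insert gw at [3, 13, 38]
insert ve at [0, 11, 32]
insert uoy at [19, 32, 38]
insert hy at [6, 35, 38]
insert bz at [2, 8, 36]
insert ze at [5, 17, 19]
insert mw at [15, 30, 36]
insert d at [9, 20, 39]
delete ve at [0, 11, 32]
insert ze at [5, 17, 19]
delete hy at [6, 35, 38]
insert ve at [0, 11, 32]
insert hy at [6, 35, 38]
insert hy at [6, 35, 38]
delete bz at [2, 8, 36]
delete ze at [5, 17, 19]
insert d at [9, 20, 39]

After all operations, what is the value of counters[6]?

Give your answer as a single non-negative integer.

Step 1: insert d at [9, 20, 39] -> counters=[0,0,0,0,0,0,0,0,0,1,0,0,0,0,0,0,0,0,0,0,1,0,0,0,0,0,0,0,0,0,0,0,0,0,0,0,0,0,0,1]
Step 2: insert gw at [3, 13, 38] -> counters=[0,0,0,1,0,0,0,0,0,1,0,0,0,1,0,0,0,0,0,0,1,0,0,0,0,0,0,0,0,0,0,0,0,0,0,0,0,0,1,1]
Step 3: insert ve at [0, 11, 32] -> counters=[1,0,0,1,0,0,0,0,0,1,0,1,0,1,0,0,0,0,0,0,1,0,0,0,0,0,0,0,0,0,0,0,1,0,0,0,0,0,1,1]
Step 4: insert uoy at [19, 32, 38] -> counters=[1,0,0,1,0,0,0,0,0,1,0,1,0,1,0,0,0,0,0,1,1,0,0,0,0,0,0,0,0,0,0,0,2,0,0,0,0,0,2,1]
Step 5: insert hy at [6, 35, 38] -> counters=[1,0,0,1,0,0,1,0,0,1,0,1,0,1,0,0,0,0,0,1,1,0,0,0,0,0,0,0,0,0,0,0,2,0,0,1,0,0,3,1]
Step 6: insert bz at [2, 8, 36] -> counters=[1,0,1,1,0,0,1,0,1,1,0,1,0,1,0,0,0,0,0,1,1,0,0,0,0,0,0,0,0,0,0,0,2,0,0,1,1,0,3,1]
Step 7: insert ze at [5, 17, 19] -> counters=[1,0,1,1,0,1,1,0,1,1,0,1,0,1,0,0,0,1,0,2,1,0,0,0,0,0,0,0,0,0,0,0,2,0,0,1,1,0,3,1]
Step 8: insert mw at [15, 30, 36] -> counters=[1,0,1,1,0,1,1,0,1,1,0,1,0,1,0,1,0,1,0,2,1,0,0,0,0,0,0,0,0,0,1,0,2,0,0,1,2,0,3,1]
Step 9: insert d at [9, 20, 39] -> counters=[1,0,1,1,0,1,1,0,1,2,0,1,0,1,0,1,0,1,0,2,2,0,0,0,0,0,0,0,0,0,1,0,2,0,0,1,2,0,3,2]
Step 10: delete ve at [0, 11, 32] -> counters=[0,0,1,1,0,1,1,0,1,2,0,0,0,1,0,1,0,1,0,2,2,0,0,0,0,0,0,0,0,0,1,0,1,0,0,1,2,0,3,2]
Step 11: insert ze at [5, 17, 19] -> counters=[0,0,1,1,0,2,1,0,1,2,0,0,0,1,0,1,0,2,0,3,2,0,0,0,0,0,0,0,0,0,1,0,1,0,0,1,2,0,3,2]
Step 12: delete hy at [6, 35, 38] -> counters=[0,0,1,1,0,2,0,0,1,2,0,0,0,1,0,1,0,2,0,3,2,0,0,0,0,0,0,0,0,0,1,0,1,0,0,0,2,0,2,2]
Step 13: insert ve at [0, 11, 32] -> counters=[1,0,1,1,0,2,0,0,1,2,0,1,0,1,0,1,0,2,0,3,2,0,0,0,0,0,0,0,0,0,1,0,2,0,0,0,2,0,2,2]
Step 14: insert hy at [6, 35, 38] -> counters=[1,0,1,1,0,2,1,0,1,2,0,1,0,1,0,1,0,2,0,3,2,0,0,0,0,0,0,0,0,0,1,0,2,0,0,1,2,0,3,2]
Step 15: insert hy at [6, 35, 38] -> counters=[1,0,1,1,0,2,2,0,1,2,0,1,0,1,0,1,0,2,0,3,2,0,0,0,0,0,0,0,0,0,1,0,2,0,0,2,2,0,4,2]
Step 16: delete bz at [2, 8, 36] -> counters=[1,0,0,1,0,2,2,0,0,2,0,1,0,1,0,1,0,2,0,3,2,0,0,0,0,0,0,0,0,0,1,0,2,0,0,2,1,0,4,2]
Step 17: delete ze at [5, 17, 19] -> counters=[1,0,0,1,0,1,2,0,0,2,0,1,0,1,0,1,0,1,0,2,2,0,0,0,0,0,0,0,0,0,1,0,2,0,0,2,1,0,4,2]
Step 18: insert d at [9, 20, 39] -> counters=[1,0,0,1,0,1,2,0,0,3,0,1,0,1,0,1,0,1,0,2,3,0,0,0,0,0,0,0,0,0,1,0,2,0,0,2,1,0,4,3]
Final counters=[1,0,0,1,0,1,2,0,0,3,0,1,0,1,0,1,0,1,0,2,3,0,0,0,0,0,0,0,0,0,1,0,2,0,0,2,1,0,4,3] -> counters[6]=2

Answer: 2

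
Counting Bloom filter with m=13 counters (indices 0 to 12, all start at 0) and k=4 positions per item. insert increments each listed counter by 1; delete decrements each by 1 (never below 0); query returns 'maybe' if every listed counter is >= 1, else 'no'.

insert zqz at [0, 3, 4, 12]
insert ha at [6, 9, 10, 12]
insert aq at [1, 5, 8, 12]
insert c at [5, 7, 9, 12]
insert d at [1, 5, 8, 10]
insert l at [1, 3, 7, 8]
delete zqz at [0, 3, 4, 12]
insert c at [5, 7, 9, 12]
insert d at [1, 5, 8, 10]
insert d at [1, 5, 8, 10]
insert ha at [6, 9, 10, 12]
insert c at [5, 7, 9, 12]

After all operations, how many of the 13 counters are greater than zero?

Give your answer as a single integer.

Step 1: insert zqz at [0, 3, 4, 12] -> counters=[1,0,0,1,1,0,0,0,0,0,0,0,1]
Step 2: insert ha at [6, 9, 10, 12] -> counters=[1,0,0,1,1,0,1,0,0,1,1,0,2]
Step 3: insert aq at [1, 5, 8, 12] -> counters=[1,1,0,1,1,1,1,0,1,1,1,0,3]
Step 4: insert c at [5, 7, 9, 12] -> counters=[1,1,0,1,1,2,1,1,1,2,1,0,4]
Step 5: insert d at [1, 5, 8, 10] -> counters=[1,2,0,1,1,3,1,1,2,2,2,0,4]
Step 6: insert l at [1, 3, 7, 8] -> counters=[1,3,0,2,1,3,1,2,3,2,2,0,4]
Step 7: delete zqz at [0, 3, 4, 12] -> counters=[0,3,0,1,0,3,1,2,3,2,2,0,3]
Step 8: insert c at [5, 7, 9, 12] -> counters=[0,3,0,1,0,4,1,3,3,3,2,0,4]
Step 9: insert d at [1, 5, 8, 10] -> counters=[0,4,0,1,0,5,1,3,4,3,3,0,4]
Step 10: insert d at [1, 5, 8, 10] -> counters=[0,5,0,1,0,6,1,3,5,3,4,0,4]
Step 11: insert ha at [6, 9, 10, 12] -> counters=[0,5,0,1,0,6,2,3,5,4,5,0,5]
Step 12: insert c at [5, 7, 9, 12] -> counters=[0,5,0,1,0,7,2,4,5,5,5,0,6]
Final counters=[0,5,0,1,0,7,2,4,5,5,5,0,6] -> 9 nonzero

Answer: 9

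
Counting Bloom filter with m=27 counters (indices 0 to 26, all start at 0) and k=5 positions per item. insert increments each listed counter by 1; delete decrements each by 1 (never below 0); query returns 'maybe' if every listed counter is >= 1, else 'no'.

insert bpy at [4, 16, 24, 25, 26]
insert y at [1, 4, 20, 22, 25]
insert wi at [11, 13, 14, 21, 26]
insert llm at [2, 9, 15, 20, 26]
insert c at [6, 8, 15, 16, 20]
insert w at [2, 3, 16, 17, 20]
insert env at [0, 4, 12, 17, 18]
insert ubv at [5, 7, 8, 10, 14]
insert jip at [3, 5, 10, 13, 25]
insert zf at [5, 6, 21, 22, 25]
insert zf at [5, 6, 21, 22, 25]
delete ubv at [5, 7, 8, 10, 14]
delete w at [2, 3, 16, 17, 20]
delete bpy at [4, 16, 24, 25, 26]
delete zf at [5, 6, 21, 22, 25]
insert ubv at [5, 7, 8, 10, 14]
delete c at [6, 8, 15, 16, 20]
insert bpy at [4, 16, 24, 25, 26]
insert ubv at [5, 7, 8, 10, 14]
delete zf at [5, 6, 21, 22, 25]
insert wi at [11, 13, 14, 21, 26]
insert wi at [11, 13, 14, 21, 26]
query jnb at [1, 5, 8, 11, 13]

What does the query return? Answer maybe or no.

Step 1: insert bpy at [4, 16, 24, 25, 26] -> counters=[0,0,0,0,1,0,0,0,0,0,0,0,0,0,0,0,1,0,0,0,0,0,0,0,1,1,1]
Step 2: insert y at [1, 4, 20, 22, 25] -> counters=[0,1,0,0,2,0,0,0,0,0,0,0,0,0,0,0,1,0,0,0,1,0,1,0,1,2,1]
Step 3: insert wi at [11, 13, 14, 21, 26] -> counters=[0,1,0,0,2,0,0,0,0,0,0,1,0,1,1,0,1,0,0,0,1,1,1,0,1,2,2]
Step 4: insert llm at [2, 9, 15, 20, 26] -> counters=[0,1,1,0,2,0,0,0,0,1,0,1,0,1,1,1,1,0,0,0,2,1,1,0,1,2,3]
Step 5: insert c at [6, 8, 15, 16, 20] -> counters=[0,1,1,0,2,0,1,0,1,1,0,1,0,1,1,2,2,0,0,0,3,1,1,0,1,2,3]
Step 6: insert w at [2, 3, 16, 17, 20] -> counters=[0,1,2,1,2,0,1,0,1,1,0,1,0,1,1,2,3,1,0,0,4,1,1,0,1,2,3]
Step 7: insert env at [0, 4, 12, 17, 18] -> counters=[1,1,2,1,3,0,1,0,1,1,0,1,1,1,1,2,3,2,1,0,4,1,1,0,1,2,3]
Step 8: insert ubv at [5, 7, 8, 10, 14] -> counters=[1,1,2,1,3,1,1,1,2,1,1,1,1,1,2,2,3,2,1,0,4,1,1,0,1,2,3]
Step 9: insert jip at [3, 5, 10, 13, 25] -> counters=[1,1,2,2,3,2,1,1,2,1,2,1,1,2,2,2,3,2,1,0,4,1,1,0,1,3,3]
Step 10: insert zf at [5, 6, 21, 22, 25] -> counters=[1,1,2,2,3,3,2,1,2,1,2,1,1,2,2,2,3,2,1,0,4,2,2,0,1,4,3]
Step 11: insert zf at [5, 6, 21, 22, 25] -> counters=[1,1,2,2,3,4,3,1,2,1,2,1,1,2,2,2,3,2,1,0,4,3,3,0,1,5,3]
Step 12: delete ubv at [5, 7, 8, 10, 14] -> counters=[1,1,2,2,3,3,3,0,1,1,1,1,1,2,1,2,3,2,1,0,4,3,3,0,1,5,3]
Step 13: delete w at [2, 3, 16, 17, 20] -> counters=[1,1,1,1,3,3,3,0,1,1,1,1,1,2,1,2,2,1,1,0,3,3,3,0,1,5,3]
Step 14: delete bpy at [4, 16, 24, 25, 26] -> counters=[1,1,1,1,2,3,3,0,1,1,1,1,1,2,1,2,1,1,1,0,3,3,3,0,0,4,2]
Step 15: delete zf at [5, 6, 21, 22, 25] -> counters=[1,1,1,1,2,2,2,0,1,1,1,1,1,2,1,2,1,1,1,0,3,2,2,0,0,3,2]
Step 16: insert ubv at [5, 7, 8, 10, 14] -> counters=[1,1,1,1,2,3,2,1,2,1,2,1,1,2,2,2,1,1,1,0,3,2,2,0,0,3,2]
Step 17: delete c at [6, 8, 15, 16, 20] -> counters=[1,1,1,1,2,3,1,1,1,1,2,1,1,2,2,1,0,1,1,0,2,2,2,0,0,3,2]
Step 18: insert bpy at [4, 16, 24, 25, 26] -> counters=[1,1,1,1,3,3,1,1,1,1,2,1,1,2,2,1,1,1,1,0,2,2,2,0,1,4,3]
Step 19: insert ubv at [5, 7, 8, 10, 14] -> counters=[1,1,1,1,3,4,1,2,2,1,3,1,1,2,3,1,1,1,1,0,2,2,2,0,1,4,3]
Step 20: delete zf at [5, 6, 21, 22, 25] -> counters=[1,1,1,1,3,3,0,2,2,1,3,1,1,2,3,1,1,1,1,0,2,1,1,0,1,3,3]
Step 21: insert wi at [11, 13, 14, 21, 26] -> counters=[1,1,1,1,3,3,0,2,2,1,3,2,1,3,4,1,1,1,1,0,2,2,1,0,1,3,4]
Step 22: insert wi at [11, 13, 14, 21, 26] -> counters=[1,1,1,1,3,3,0,2,2,1,3,3,1,4,5,1,1,1,1,0,2,3,1,0,1,3,5]
Query jnb: check counters[1]=1 counters[5]=3 counters[8]=2 counters[11]=3 counters[13]=4 -> maybe

Answer: maybe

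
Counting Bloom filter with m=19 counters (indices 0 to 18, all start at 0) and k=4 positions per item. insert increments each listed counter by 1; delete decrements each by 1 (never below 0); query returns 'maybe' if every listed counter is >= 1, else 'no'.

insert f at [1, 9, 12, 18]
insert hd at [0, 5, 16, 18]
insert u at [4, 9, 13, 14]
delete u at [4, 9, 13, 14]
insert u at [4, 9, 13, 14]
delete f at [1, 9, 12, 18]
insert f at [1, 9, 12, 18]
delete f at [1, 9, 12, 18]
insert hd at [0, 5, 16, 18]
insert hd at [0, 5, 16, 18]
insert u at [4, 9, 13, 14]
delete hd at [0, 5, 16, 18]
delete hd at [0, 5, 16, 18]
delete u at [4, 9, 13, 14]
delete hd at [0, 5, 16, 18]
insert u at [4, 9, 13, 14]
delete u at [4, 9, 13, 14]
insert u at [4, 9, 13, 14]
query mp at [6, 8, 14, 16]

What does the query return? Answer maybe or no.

Step 1: insert f at [1, 9, 12, 18] -> counters=[0,1,0,0,0,0,0,0,0,1,0,0,1,0,0,0,0,0,1]
Step 2: insert hd at [0, 5, 16, 18] -> counters=[1,1,0,0,0,1,0,0,0,1,0,0,1,0,0,0,1,0,2]
Step 3: insert u at [4, 9, 13, 14] -> counters=[1,1,0,0,1,1,0,0,0,2,0,0,1,1,1,0,1,0,2]
Step 4: delete u at [4, 9, 13, 14] -> counters=[1,1,0,0,0,1,0,0,0,1,0,0,1,0,0,0,1,0,2]
Step 5: insert u at [4, 9, 13, 14] -> counters=[1,1,0,0,1,1,0,0,0,2,0,0,1,1,1,0,1,0,2]
Step 6: delete f at [1, 9, 12, 18] -> counters=[1,0,0,0,1,1,0,0,0,1,0,0,0,1,1,0,1,0,1]
Step 7: insert f at [1, 9, 12, 18] -> counters=[1,1,0,0,1,1,0,0,0,2,0,0,1,1,1,0,1,0,2]
Step 8: delete f at [1, 9, 12, 18] -> counters=[1,0,0,0,1,1,0,0,0,1,0,0,0,1,1,0,1,0,1]
Step 9: insert hd at [0, 5, 16, 18] -> counters=[2,0,0,0,1,2,0,0,0,1,0,0,0,1,1,0,2,0,2]
Step 10: insert hd at [0, 5, 16, 18] -> counters=[3,0,0,0,1,3,0,0,0,1,0,0,0,1,1,0,3,0,3]
Step 11: insert u at [4, 9, 13, 14] -> counters=[3,0,0,0,2,3,0,0,0,2,0,0,0,2,2,0,3,0,3]
Step 12: delete hd at [0, 5, 16, 18] -> counters=[2,0,0,0,2,2,0,0,0,2,0,0,0,2,2,0,2,0,2]
Step 13: delete hd at [0, 5, 16, 18] -> counters=[1,0,0,0,2,1,0,0,0,2,0,0,0,2,2,0,1,0,1]
Step 14: delete u at [4, 9, 13, 14] -> counters=[1,0,0,0,1,1,0,0,0,1,0,0,0,1,1,0,1,0,1]
Step 15: delete hd at [0, 5, 16, 18] -> counters=[0,0,0,0,1,0,0,0,0,1,0,0,0,1,1,0,0,0,0]
Step 16: insert u at [4, 9, 13, 14] -> counters=[0,0,0,0,2,0,0,0,0,2,0,0,0,2,2,0,0,0,0]
Step 17: delete u at [4, 9, 13, 14] -> counters=[0,0,0,0,1,0,0,0,0,1,0,0,0,1,1,0,0,0,0]
Step 18: insert u at [4, 9, 13, 14] -> counters=[0,0,0,0,2,0,0,0,0,2,0,0,0,2,2,0,0,0,0]
Query mp: check counters[6]=0 counters[8]=0 counters[14]=2 counters[16]=0 -> no

Answer: no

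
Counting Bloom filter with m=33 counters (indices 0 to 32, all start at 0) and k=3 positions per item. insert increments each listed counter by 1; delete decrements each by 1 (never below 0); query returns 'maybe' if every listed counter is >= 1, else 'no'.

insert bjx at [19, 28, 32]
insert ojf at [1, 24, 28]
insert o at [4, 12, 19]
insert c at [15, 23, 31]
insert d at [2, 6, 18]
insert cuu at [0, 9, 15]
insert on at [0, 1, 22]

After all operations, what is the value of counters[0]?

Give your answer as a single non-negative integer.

Step 1: insert bjx at [19, 28, 32] -> counters=[0,0,0,0,0,0,0,0,0,0,0,0,0,0,0,0,0,0,0,1,0,0,0,0,0,0,0,0,1,0,0,0,1]
Step 2: insert ojf at [1, 24, 28] -> counters=[0,1,0,0,0,0,0,0,0,0,0,0,0,0,0,0,0,0,0,1,0,0,0,0,1,0,0,0,2,0,0,0,1]
Step 3: insert o at [4, 12, 19] -> counters=[0,1,0,0,1,0,0,0,0,0,0,0,1,0,0,0,0,0,0,2,0,0,0,0,1,0,0,0,2,0,0,0,1]
Step 4: insert c at [15, 23, 31] -> counters=[0,1,0,0,1,0,0,0,0,0,0,0,1,0,0,1,0,0,0,2,0,0,0,1,1,0,0,0,2,0,0,1,1]
Step 5: insert d at [2, 6, 18] -> counters=[0,1,1,0,1,0,1,0,0,0,0,0,1,0,0,1,0,0,1,2,0,0,0,1,1,0,0,0,2,0,0,1,1]
Step 6: insert cuu at [0, 9, 15] -> counters=[1,1,1,0,1,0,1,0,0,1,0,0,1,0,0,2,0,0,1,2,0,0,0,1,1,0,0,0,2,0,0,1,1]
Step 7: insert on at [0, 1, 22] -> counters=[2,2,1,0,1,0,1,0,0,1,0,0,1,0,0,2,0,0,1,2,0,0,1,1,1,0,0,0,2,0,0,1,1]
Final counters=[2,2,1,0,1,0,1,0,0,1,0,0,1,0,0,2,0,0,1,2,0,0,1,1,1,0,0,0,2,0,0,1,1] -> counters[0]=2

Answer: 2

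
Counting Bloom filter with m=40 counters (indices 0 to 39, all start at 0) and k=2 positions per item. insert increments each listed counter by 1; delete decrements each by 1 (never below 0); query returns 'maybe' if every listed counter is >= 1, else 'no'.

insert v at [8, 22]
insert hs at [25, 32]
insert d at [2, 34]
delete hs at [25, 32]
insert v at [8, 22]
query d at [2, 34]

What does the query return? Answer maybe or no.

Answer: maybe

Derivation:
Step 1: insert v at [8, 22] -> counters=[0,0,0,0,0,0,0,0,1,0,0,0,0,0,0,0,0,0,0,0,0,0,1,0,0,0,0,0,0,0,0,0,0,0,0,0,0,0,0,0]
Step 2: insert hs at [25, 32] -> counters=[0,0,0,0,0,0,0,0,1,0,0,0,0,0,0,0,0,0,0,0,0,0,1,0,0,1,0,0,0,0,0,0,1,0,0,0,0,0,0,0]
Step 3: insert d at [2, 34] -> counters=[0,0,1,0,0,0,0,0,1,0,0,0,0,0,0,0,0,0,0,0,0,0,1,0,0,1,0,0,0,0,0,0,1,0,1,0,0,0,0,0]
Step 4: delete hs at [25, 32] -> counters=[0,0,1,0,0,0,0,0,1,0,0,0,0,0,0,0,0,0,0,0,0,0,1,0,0,0,0,0,0,0,0,0,0,0,1,0,0,0,0,0]
Step 5: insert v at [8, 22] -> counters=[0,0,1,0,0,0,0,0,2,0,0,0,0,0,0,0,0,0,0,0,0,0,2,0,0,0,0,0,0,0,0,0,0,0,1,0,0,0,0,0]
Query d: check counters[2]=1 counters[34]=1 -> maybe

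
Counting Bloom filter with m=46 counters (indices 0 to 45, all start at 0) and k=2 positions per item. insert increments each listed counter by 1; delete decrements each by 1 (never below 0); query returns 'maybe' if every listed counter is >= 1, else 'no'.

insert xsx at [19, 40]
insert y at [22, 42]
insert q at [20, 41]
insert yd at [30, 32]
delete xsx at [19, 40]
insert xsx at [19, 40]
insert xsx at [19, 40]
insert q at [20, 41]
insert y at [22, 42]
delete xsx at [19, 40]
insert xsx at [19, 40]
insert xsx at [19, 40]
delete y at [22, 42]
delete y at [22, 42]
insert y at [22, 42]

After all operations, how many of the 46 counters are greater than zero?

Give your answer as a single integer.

Step 1: insert xsx at [19, 40] -> counters=[0,0,0,0,0,0,0,0,0,0,0,0,0,0,0,0,0,0,0,1,0,0,0,0,0,0,0,0,0,0,0,0,0,0,0,0,0,0,0,0,1,0,0,0,0,0]
Step 2: insert y at [22, 42] -> counters=[0,0,0,0,0,0,0,0,0,0,0,0,0,0,0,0,0,0,0,1,0,0,1,0,0,0,0,0,0,0,0,0,0,0,0,0,0,0,0,0,1,0,1,0,0,0]
Step 3: insert q at [20, 41] -> counters=[0,0,0,0,0,0,0,0,0,0,0,0,0,0,0,0,0,0,0,1,1,0,1,0,0,0,0,0,0,0,0,0,0,0,0,0,0,0,0,0,1,1,1,0,0,0]
Step 4: insert yd at [30, 32] -> counters=[0,0,0,0,0,0,0,0,0,0,0,0,0,0,0,0,0,0,0,1,1,0,1,0,0,0,0,0,0,0,1,0,1,0,0,0,0,0,0,0,1,1,1,0,0,0]
Step 5: delete xsx at [19, 40] -> counters=[0,0,0,0,0,0,0,0,0,0,0,0,0,0,0,0,0,0,0,0,1,0,1,0,0,0,0,0,0,0,1,0,1,0,0,0,0,0,0,0,0,1,1,0,0,0]
Step 6: insert xsx at [19, 40] -> counters=[0,0,0,0,0,0,0,0,0,0,0,0,0,0,0,0,0,0,0,1,1,0,1,0,0,0,0,0,0,0,1,0,1,0,0,0,0,0,0,0,1,1,1,0,0,0]
Step 7: insert xsx at [19, 40] -> counters=[0,0,0,0,0,0,0,0,0,0,0,0,0,0,0,0,0,0,0,2,1,0,1,0,0,0,0,0,0,0,1,0,1,0,0,0,0,0,0,0,2,1,1,0,0,0]
Step 8: insert q at [20, 41] -> counters=[0,0,0,0,0,0,0,0,0,0,0,0,0,0,0,0,0,0,0,2,2,0,1,0,0,0,0,0,0,0,1,0,1,0,0,0,0,0,0,0,2,2,1,0,0,0]
Step 9: insert y at [22, 42] -> counters=[0,0,0,0,0,0,0,0,0,0,0,0,0,0,0,0,0,0,0,2,2,0,2,0,0,0,0,0,0,0,1,0,1,0,0,0,0,0,0,0,2,2,2,0,0,0]
Step 10: delete xsx at [19, 40] -> counters=[0,0,0,0,0,0,0,0,0,0,0,0,0,0,0,0,0,0,0,1,2,0,2,0,0,0,0,0,0,0,1,0,1,0,0,0,0,0,0,0,1,2,2,0,0,0]
Step 11: insert xsx at [19, 40] -> counters=[0,0,0,0,0,0,0,0,0,0,0,0,0,0,0,0,0,0,0,2,2,0,2,0,0,0,0,0,0,0,1,0,1,0,0,0,0,0,0,0,2,2,2,0,0,0]
Step 12: insert xsx at [19, 40] -> counters=[0,0,0,0,0,0,0,0,0,0,0,0,0,0,0,0,0,0,0,3,2,0,2,0,0,0,0,0,0,0,1,0,1,0,0,0,0,0,0,0,3,2,2,0,0,0]
Step 13: delete y at [22, 42] -> counters=[0,0,0,0,0,0,0,0,0,0,0,0,0,0,0,0,0,0,0,3,2,0,1,0,0,0,0,0,0,0,1,0,1,0,0,0,0,0,0,0,3,2,1,0,0,0]
Step 14: delete y at [22, 42] -> counters=[0,0,0,0,0,0,0,0,0,0,0,0,0,0,0,0,0,0,0,3,2,0,0,0,0,0,0,0,0,0,1,0,1,0,0,0,0,0,0,0,3,2,0,0,0,0]
Step 15: insert y at [22, 42] -> counters=[0,0,0,0,0,0,0,0,0,0,0,0,0,0,0,0,0,0,0,3,2,0,1,0,0,0,0,0,0,0,1,0,1,0,0,0,0,0,0,0,3,2,1,0,0,0]
Final counters=[0,0,0,0,0,0,0,0,0,0,0,0,0,0,0,0,0,0,0,3,2,0,1,0,0,0,0,0,0,0,1,0,1,0,0,0,0,0,0,0,3,2,1,0,0,0] -> 8 nonzero

Answer: 8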